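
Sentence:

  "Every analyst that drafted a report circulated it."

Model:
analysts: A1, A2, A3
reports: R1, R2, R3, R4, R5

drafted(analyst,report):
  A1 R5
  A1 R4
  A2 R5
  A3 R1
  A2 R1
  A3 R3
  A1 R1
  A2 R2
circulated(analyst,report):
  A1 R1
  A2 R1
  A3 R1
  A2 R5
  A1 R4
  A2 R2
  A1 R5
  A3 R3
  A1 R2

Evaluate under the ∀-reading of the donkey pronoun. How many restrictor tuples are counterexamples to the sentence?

0

"it" takes "a report" as antecedent — a donkey pronoun bound across the clause boundary.
Strong reading: for every (a,r) with drafted(a,r), circulated(a,r).
Restrictor pairs: (A1,R1) ✓  (A1,R4) ✓  (A1,R5) ✓  (A2,R1) ✓  (A2,R2) ✓  (A2,R5) ✓  (A3,R1) ✓  (A3,R3) ✓
Counterexamples (restrictor pairs failing the scope): 0.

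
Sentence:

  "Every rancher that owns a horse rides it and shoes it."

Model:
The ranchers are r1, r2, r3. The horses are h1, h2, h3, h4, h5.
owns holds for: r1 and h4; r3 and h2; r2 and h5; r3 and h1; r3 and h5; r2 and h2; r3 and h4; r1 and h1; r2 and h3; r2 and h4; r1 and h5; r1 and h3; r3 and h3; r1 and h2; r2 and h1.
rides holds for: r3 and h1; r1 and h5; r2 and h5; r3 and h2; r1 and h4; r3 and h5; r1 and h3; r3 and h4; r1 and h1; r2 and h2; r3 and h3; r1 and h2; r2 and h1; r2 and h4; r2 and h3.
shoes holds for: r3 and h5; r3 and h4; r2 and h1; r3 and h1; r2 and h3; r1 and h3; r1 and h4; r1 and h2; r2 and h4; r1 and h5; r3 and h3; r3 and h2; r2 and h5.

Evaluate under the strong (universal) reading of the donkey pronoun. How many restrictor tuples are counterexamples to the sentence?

2

"it" takes "a horse" as antecedent — a donkey pronoun bound across the clause boundary.
Strong reading: for every (r,h) with owns(r,h), rides(r,h) ∧ shoes(r,h).
Restrictor pairs: (r1,h1) ✗  (r1,h2) ✓  (r1,h3) ✓  (r1,h4) ✓  (r1,h5) ✓  (r2,h1) ✓  (r2,h2) ✗  (r2,h3) ✓  (r2,h4) ✓  (r2,h5) ✓  (r3,h1) ✓  (r3,h2) ✓  (r3,h3) ✓  (r3,h4) ✓  (r3,h5) ✓
Counterexamples (restrictor pairs failing the scope): 2.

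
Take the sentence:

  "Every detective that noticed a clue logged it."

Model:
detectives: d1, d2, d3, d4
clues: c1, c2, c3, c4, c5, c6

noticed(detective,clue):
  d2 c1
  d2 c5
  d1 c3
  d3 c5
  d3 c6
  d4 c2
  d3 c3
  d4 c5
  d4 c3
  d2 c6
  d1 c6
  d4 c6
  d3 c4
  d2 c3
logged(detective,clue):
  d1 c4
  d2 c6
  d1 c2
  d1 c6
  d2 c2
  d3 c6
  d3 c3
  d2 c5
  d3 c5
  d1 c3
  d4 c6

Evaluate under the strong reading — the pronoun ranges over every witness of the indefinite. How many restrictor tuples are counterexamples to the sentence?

6

"it" takes "a clue" as antecedent — a donkey pronoun bound across the clause boundary.
Strong reading: for every (d,c) with noticed(d,c), logged(d,c).
Restrictor pairs: (d1,c3) ✓  (d1,c6) ✓  (d2,c1) ✗  (d2,c3) ✗  (d2,c5) ✓  (d2,c6) ✓  (d3,c3) ✓  (d3,c4) ✗  (d3,c5) ✓  (d3,c6) ✓  (d4,c2) ✗  (d4,c3) ✗  (d4,c5) ✗  (d4,c6) ✓
Counterexamples (restrictor pairs failing the scope): 6.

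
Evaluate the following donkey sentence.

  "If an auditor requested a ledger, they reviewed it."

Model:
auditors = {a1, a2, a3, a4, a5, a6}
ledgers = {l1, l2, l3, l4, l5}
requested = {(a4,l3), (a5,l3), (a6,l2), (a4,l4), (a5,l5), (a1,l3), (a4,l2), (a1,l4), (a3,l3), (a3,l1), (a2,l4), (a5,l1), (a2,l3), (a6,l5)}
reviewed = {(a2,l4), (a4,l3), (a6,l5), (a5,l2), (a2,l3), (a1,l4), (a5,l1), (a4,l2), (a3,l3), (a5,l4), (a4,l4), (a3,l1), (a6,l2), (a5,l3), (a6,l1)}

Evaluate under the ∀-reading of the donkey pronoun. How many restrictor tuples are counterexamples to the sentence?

"it" takes "a ledger" as antecedent — a donkey pronoun bound across the clause boundary.
Strong reading: for every (a,l) with requested(a,l), reviewed(a,l).
Restrictor pairs: (a1,l3) ✗  (a1,l4) ✓  (a2,l3) ✓  (a2,l4) ✓  (a3,l1) ✓  (a3,l3) ✓  (a4,l2) ✓  (a4,l3) ✓  (a4,l4) ✓  (a5,l1) ✓  (a5,l3) ✓  (a5,l5) ✗  (a6,l2) ✓  (a6,l5) ✓
Counterexamples (restrictor pairs failing the scope): 2.

2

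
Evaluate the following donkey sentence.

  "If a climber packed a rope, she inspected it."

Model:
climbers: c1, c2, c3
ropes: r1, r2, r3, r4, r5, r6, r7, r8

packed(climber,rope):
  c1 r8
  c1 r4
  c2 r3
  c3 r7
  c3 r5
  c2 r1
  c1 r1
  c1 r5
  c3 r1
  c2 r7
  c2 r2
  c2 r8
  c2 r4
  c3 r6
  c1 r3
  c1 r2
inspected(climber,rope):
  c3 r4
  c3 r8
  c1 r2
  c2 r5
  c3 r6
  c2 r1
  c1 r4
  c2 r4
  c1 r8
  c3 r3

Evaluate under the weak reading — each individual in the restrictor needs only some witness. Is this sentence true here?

True

"it" takes "a rope" as antecedent — a donkey pronoun bound across the clause boundary.
Weak reading: every climber c with some packed-rope has at least one packed-rope r such that inspected(c,r).
Per climber: c1:✓  c2:✓  c3:✓
Every climber in the restrictor has a witness.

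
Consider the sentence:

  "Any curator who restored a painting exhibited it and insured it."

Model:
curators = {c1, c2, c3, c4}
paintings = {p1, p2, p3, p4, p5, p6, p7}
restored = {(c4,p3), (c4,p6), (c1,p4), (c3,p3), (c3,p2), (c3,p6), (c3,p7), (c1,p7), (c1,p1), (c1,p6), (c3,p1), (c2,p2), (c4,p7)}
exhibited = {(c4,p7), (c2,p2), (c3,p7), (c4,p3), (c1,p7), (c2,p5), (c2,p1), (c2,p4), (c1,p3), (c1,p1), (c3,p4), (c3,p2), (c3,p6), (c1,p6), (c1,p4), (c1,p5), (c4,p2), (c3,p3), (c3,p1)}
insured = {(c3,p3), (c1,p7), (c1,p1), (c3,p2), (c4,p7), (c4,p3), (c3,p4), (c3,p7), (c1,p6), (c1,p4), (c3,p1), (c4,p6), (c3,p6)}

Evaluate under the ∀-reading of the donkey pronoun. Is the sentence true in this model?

False

"it" takes "a painting" as antecedent — a donkey pronoun bound across the clause boundary.
Strong reading: for every (c,p) with restored(c,p), exhibited(c,p) ∧ insured(c,p).
Restrictor pairs: (c1,p1) ✓  (c1,p4) ✓  (c1,p6) ✓  (c1,p7) ✓  (c2,p2) ✗  (c3,p1) ✓  (c3,p2) ✓  (c3,p3) ✓  (c3,p6) ✓  (c3,p7) ✓  (c4,p3) ✓  (c4,p6) ✗  (c4,p7) ✓
Counterexample: (c2,p2) is in restored but fails the scope.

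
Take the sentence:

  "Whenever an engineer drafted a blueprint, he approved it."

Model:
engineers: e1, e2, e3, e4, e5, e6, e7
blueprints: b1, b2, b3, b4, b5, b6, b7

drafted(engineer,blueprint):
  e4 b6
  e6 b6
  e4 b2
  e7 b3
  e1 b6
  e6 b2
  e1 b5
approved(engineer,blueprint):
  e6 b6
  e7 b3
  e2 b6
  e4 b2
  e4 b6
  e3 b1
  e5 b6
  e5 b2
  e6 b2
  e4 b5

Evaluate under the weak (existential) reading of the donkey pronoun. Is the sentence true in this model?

False

"it" takes "a blueprint" as antecedent — a donkey pronoun bound across the clause boundary.
Weak reading: every engineer e with some drafted-blueprint has at least one drafted-blueprint b such that approved(e,b).
Per engineer: e1:✗  e4:✓  e6:✓  e7:✓
e1 has no witness among its drafted-blueprints.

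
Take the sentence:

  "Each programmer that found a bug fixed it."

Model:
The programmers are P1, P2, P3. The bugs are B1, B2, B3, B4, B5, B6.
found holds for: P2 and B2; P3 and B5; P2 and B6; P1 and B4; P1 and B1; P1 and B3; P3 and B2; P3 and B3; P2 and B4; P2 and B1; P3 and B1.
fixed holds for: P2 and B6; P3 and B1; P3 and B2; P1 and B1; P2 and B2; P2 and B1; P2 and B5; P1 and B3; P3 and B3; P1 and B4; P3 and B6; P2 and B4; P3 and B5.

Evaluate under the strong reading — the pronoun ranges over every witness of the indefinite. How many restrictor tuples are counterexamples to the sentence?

0

"it" takes "a bug" as antecedent — a donkey pronoun bound across the clause boundary.
Strong reading: for every (p,b) with found(p,b), fixed(p,b).
Restrictor pairs: (P1,B1) ✓  (P1,B3) ✓  (P1,B4) ✓  (P2,B1) ✓  (P2,B2) ✓  (P2,B4) ✓  (P2,B6) ✓  (P3,B1) ✓  (P3,B2) ✓  (P3,B3) ✓  (P3,B5) ✓
Counterexamples (restrictor pairs failing the scope): 0.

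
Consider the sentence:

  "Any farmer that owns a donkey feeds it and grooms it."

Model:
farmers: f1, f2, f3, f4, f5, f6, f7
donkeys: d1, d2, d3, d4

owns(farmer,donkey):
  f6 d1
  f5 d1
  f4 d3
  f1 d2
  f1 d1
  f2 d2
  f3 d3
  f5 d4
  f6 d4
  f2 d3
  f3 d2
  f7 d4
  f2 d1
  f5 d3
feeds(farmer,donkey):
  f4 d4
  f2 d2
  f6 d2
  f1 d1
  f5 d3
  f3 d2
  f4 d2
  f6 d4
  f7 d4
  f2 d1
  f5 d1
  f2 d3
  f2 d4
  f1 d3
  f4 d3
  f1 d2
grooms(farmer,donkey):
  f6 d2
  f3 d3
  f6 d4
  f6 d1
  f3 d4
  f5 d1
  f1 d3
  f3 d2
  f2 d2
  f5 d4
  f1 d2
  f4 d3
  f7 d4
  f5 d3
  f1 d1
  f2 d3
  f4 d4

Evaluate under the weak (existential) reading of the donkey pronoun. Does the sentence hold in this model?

True

"it" takes "a donkey" as antecedent — a donkey pronoun bound across the clause boundary.
Weak reading: every farmer f with some owns-donkey has at least one owns-donkey d such that feeds(f,d) ∧ grooms(f,d).
Per farmer: f1:✓  f2:✓  f3:✓  f4:✓  f5:✓  f6:✓  f7:✓
Every farmer in the restrictor has a witness.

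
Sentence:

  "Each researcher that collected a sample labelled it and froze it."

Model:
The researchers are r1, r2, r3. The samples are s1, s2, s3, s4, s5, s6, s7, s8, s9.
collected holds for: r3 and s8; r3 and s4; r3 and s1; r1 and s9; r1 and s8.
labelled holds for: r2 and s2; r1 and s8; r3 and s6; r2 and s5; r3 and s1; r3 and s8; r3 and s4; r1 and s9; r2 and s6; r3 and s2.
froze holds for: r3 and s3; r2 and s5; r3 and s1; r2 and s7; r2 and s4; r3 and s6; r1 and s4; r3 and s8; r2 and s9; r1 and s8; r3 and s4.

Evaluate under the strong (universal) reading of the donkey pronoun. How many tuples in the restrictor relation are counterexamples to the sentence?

"it" takes "a sample" as antecedent — a donkey pronoun bound across the clause boundary.
Strong reading: for every (r,s) with collected(r,s), labelled(r,s) ∧ froze(r,s).
Restrictor pairs: (r1,s8) ✓  (r1,s9) ✗  (r3,s1) ✓  (r3,s4) ✓  (r3,s8) ✓
Counterexamples (restrictor pairs failing the scope): 1.

1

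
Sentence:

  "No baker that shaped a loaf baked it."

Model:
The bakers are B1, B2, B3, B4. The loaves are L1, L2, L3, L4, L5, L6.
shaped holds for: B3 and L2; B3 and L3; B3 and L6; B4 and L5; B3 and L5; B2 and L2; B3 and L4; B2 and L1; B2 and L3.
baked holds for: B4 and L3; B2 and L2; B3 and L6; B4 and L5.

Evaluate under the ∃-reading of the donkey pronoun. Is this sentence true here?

"it" takes "a loaf" as antecedent — a donkey pronoun bound across the clause boundary.
Truth condition: for no (b,l) with shaped(b,l) does baked(b,l) hold.
Restrictor pairs — does the scope hold? (B2,L1):fails  (B2,L2):holds  (B2,L3):fails  (B3,L2):fails  (B3,L3):fails  (B3,L4):fails  (B3,L5):fails  (B3,L6):holds  (B4,L5):holds
Scope holds for 3 pair(s), so the sentence is false.

False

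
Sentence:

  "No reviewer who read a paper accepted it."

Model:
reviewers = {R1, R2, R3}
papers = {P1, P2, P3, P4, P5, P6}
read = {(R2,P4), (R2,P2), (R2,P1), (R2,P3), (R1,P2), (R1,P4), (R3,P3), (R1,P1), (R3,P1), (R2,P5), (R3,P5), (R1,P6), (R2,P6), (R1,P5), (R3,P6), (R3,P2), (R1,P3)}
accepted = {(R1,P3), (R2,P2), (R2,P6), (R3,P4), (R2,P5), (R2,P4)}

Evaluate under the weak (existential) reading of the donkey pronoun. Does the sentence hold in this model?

False

"it" takes "a paper" as antecedent — a donkey pronoun bound across the clause boundary.
Truth condition: for no (r,p) with read(r,p) does accepted(r,p) hold.
Restrictor pairs — does the scope hold? (R1,P1):fails  (R1,P2):fails  (R1,P3):holds  (R1,P4):fails  (R1,P5):fails  (R1,P6):fails  (R2,P1):fails  (R2,P2):holds  (R2,P3):fails  (R2,P4):holds  (R2,P5):holds  (R2,P6):holds  (R3,P1):fails  (R3,P2):fails  (R3,P3):fails  (R3,P5):fails  (R3,P6):fails
Scope holds for 5 pair(s), so the sentence is false.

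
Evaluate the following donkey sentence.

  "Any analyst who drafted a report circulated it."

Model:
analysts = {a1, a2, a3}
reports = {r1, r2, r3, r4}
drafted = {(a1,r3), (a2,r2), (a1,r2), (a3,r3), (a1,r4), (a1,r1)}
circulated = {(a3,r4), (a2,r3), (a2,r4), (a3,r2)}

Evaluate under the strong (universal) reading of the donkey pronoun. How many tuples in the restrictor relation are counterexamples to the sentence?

"it" takes "a report" as antecedent — a donkey pronoun bound across the clause boundary.
Strong reading: for every (a,r) with drafted(a,r), circulated(a,r).
Restrictor pairs: (a1,r1) ✗  (a1,r2) ✗  (a1,r3) ✗  (a1,r4) ✗  (a2,r2) ✗  (a3,r3) ✗
Counterexamples (restrictor pairs failing the scope): 6.

6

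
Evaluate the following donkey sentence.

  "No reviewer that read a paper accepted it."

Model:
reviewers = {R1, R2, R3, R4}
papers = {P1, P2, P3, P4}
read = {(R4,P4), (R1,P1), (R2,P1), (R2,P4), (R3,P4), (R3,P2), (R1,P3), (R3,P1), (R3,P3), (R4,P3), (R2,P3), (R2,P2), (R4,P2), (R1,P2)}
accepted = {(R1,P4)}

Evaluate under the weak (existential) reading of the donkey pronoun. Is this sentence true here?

"it" takes "a paper" as antecedent — a donkey pronoun bound across the clause boundary.
Truth condition: for no (r,p) with read(r,p) does accepted(r,p) hold.
Restrictor pairs — does the scope hold? (R1,P1):fails  (R1,P2):fails  (R1,P3):fails  (R2,P1):fails  (R2,P2):fails  (R2,P3):fails  (R2,P4):fails  (R3,P1):fails  (R3,P2):fails  (R3,P3):fails  (R3,P4):fails  (R4,P2):fails  (R4,P3):fails  (R4,P4):fails
Scope holds for no restrictor pair, so the sentence is true.

True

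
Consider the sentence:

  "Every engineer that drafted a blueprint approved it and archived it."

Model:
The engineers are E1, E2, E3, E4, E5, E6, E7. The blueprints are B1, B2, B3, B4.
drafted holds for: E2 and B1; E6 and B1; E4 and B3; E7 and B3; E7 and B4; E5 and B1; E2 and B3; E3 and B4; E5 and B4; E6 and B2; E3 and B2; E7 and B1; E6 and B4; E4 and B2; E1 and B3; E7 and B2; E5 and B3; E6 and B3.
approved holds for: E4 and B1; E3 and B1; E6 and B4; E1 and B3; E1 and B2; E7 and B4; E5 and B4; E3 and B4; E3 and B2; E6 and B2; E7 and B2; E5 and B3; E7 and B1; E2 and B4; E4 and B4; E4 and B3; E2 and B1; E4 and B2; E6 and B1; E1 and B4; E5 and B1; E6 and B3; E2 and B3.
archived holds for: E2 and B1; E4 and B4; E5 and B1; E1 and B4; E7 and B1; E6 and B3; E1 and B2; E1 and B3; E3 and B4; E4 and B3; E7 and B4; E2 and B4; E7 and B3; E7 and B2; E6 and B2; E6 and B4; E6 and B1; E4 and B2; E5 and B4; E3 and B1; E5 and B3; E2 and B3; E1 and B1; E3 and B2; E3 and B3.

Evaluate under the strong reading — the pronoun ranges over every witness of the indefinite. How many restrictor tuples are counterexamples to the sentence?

"it" takes "a blueprint" as antecedent — a donkey pronoun bound across the clause boundary.
Strong reading: for every (e,b) with drafted(e,b), approved(e,b) ∧ archived(e,b).
Restrictor pairs: (E1,B3) ✓  (E2,B1) ✓  (E2,B3) ✓  (E3,B2) ✓  (E3,B4) ✓  (E4,B2) ✓  (E4,B3) ✓  (E5,B1) ✓  (E5,B3) ✓  (E5,B4) ✓  (E6,B1) ✓  (E6,B2) ✓  (E6,B3) ✓  (E6,B4) ✓  (E7,B1) ✓  (E7,B2) ✓  (E7,B3) ✗  (E7,B4) ✓
Counterexamples (restrictor pairs failing the scope): 1.

1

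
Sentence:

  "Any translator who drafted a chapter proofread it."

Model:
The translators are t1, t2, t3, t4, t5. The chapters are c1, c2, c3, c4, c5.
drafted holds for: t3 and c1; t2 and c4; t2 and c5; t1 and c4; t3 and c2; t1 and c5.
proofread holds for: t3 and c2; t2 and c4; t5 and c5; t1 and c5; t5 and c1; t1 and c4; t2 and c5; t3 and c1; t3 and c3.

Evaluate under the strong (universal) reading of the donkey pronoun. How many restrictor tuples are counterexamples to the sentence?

0

"it" takes "a chapter" as antecedent — a donkey pronoun bound across the clause boundary.
Strong reading: for every (t,c) with drafted(t,c), proofread(t,c).
Restrictor pairs: (t1,c4) ✓  (t1,c5) ✓  (t2,c4) ✓  (t2,c5) ✓  (t3,c1) ✓  (t3,c2) ✓
Counterexamples (restrictor pairs failing the scope): 0.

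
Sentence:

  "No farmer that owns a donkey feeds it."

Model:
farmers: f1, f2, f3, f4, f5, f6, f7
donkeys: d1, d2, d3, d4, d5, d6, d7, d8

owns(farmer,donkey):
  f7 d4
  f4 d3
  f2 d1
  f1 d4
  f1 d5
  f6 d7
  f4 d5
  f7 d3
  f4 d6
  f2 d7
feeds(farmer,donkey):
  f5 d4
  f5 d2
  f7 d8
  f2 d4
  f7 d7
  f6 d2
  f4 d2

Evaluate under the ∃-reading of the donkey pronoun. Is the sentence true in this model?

True

"it" takes "a donkey" as antecedent — a donkey pronoun bound across the clause boundary.
Truth condition: for no (f,d) with owns(f,d) does feeds(f,d) hold.
Restrictor pairs — does the scope hold? (f1,d4):fails  (f1,d5):fails  (f2,d1):fails  (f2,d7):fails  (f4,d3):fails  (f4,d5):fails  (f4,d6):fails  (f6,d7):fails  (f7,d3):fails  (f7,d4):fails
Scope holds for no restrictor pair, so the sentence is true.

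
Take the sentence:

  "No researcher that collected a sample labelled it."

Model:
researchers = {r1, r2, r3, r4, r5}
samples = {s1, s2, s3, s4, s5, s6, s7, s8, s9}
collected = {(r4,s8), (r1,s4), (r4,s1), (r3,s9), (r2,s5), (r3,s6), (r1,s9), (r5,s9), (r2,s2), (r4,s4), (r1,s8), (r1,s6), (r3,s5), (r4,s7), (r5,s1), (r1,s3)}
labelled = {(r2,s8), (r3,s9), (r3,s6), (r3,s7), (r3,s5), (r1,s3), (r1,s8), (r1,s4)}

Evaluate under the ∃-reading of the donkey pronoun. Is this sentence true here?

False

"it" takes "a sample" as antecedent — a donkey pronoun bound across the clause boundary.
Truth condition: for no (r,s) with collected(r,s) does labelled(r,s) hold.
Restrictor pairs — does the scope hold? (r1,s3):holds  (r1,s4):holds  (r1,s6):fails  (r1,s8):holds  (r1,s9):fails  (r2,s2):fails  (r2,s5):fails  (r3,s5):holds  (r3,s6):holds  (r3,s9):holds  (r4,s1):fails  (r4,s4):fails  (r4,s7):fails  (r4,s8):fails  (r5,s1):fails  (r5,s9):fails
Scope holds for 6 pair(s), so the sentence is false.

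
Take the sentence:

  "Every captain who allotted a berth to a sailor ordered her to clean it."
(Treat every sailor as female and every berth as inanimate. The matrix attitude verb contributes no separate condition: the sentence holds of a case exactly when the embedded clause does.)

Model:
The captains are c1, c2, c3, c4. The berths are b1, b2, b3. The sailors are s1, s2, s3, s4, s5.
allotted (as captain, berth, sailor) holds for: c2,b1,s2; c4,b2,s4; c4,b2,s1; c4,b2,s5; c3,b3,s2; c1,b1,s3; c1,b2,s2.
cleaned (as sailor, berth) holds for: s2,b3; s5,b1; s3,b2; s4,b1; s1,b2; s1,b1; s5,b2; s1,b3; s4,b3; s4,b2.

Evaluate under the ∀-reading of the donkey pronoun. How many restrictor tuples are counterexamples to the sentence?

"her" takes "a sailor" as antecedent and "it" takes "a berth"; both are donkey pronouns co-varying with the restrictor.
Strong reading: for every (c,b,s) with allotted(c,b,s), cleaned(s,b).
Restrictor triples: (c1,b1,s3)→cleaned(s3,b1) ✗  (c1,b2,s2)→cleaned(s2,b2) ✗  (c2,b1,s2)→cleaned(s2,b1) ✗  (c3,b3,s2)→cleaned(s2,b3) ✓  (c4,b2,s1)→cleaned(s1,b2) ✓  (c4,b2,s4)→cleaned(s4,b2) ✓  (c4,b2,s5)→cleaned(s5,b2) ✓
Counterexamples (restrictor triples failing the scope): 3.

3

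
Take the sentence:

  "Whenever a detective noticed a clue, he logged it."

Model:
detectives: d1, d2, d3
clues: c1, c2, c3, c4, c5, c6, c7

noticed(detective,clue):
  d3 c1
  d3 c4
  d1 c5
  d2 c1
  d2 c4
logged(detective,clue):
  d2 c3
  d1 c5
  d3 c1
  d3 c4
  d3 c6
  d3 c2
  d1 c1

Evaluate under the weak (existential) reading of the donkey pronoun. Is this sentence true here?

False

"it" takes "a clue" as antecedent — a donkey pronoun bound across the clause boundary.
Weak reading: every detective d with some noticed-clue has at least one noticed-clue c such that logged(d,c).
Per detective: d1:✓  d2:✗  d3:✓
d2 has no witness among its noticed-clues.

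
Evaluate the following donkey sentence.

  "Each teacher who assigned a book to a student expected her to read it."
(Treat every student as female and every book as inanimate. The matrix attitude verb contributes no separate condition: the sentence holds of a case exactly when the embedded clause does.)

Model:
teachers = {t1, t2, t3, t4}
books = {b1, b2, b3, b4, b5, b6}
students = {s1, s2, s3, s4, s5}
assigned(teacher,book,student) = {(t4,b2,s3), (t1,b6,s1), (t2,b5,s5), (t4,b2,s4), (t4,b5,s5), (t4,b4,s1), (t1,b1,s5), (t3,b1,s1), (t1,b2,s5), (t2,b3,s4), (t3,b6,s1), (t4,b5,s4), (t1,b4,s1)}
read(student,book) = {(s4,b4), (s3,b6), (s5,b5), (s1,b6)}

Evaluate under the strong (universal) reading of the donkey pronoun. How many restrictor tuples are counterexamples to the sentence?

9

"her" takes "a student" as antecedent and "it" takes "a book"; both are donkey pronouns co-varying with the restrictor.
Strong reading: for every (t,b,s) with assigned(t,b,s), read(s,b).
Restrictor triples: (t1,b1,s5)→read(s5,b1) ✗  (t1,b2,s5)→read(s5,b2) ✗  (t1,b4,s1)→read(s1,b4) ✗  (t1,b6,s1)→read(s1,b6) ✓  (t2,b3,s4)→read(s4,b3) ✗  (t2,b5,s5)→read(s5,b5) ✓  (t3,b1,s1)→read(s1,b1) ✗  (t3,b6,s1)→read(s1,b6) ✓  (t4,b2,s3)→read(s3,b2) ✗  (t4,b2,s4)→read(s4,b2) ✗  (t4,b4,s1)→read(s1,b4) ✗  (t4,b5,s4)→read(s4,b5) ✗  (t4,b5,s5)→read(s5,b5) ✓
Counterexamples (restrictor triples failing the scope): 9.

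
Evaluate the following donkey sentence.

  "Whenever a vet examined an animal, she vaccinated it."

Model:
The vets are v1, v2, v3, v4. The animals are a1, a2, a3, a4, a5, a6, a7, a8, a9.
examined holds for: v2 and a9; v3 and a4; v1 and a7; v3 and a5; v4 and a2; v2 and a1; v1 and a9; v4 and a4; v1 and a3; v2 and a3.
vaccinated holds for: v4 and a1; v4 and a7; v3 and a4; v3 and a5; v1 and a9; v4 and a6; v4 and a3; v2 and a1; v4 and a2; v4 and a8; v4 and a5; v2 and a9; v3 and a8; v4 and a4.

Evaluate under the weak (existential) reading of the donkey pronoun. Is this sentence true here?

True

"it" takes "an animal" as antecedent — a donkey pronoun bound across the clause boundary.
Weak reading: every vet v with some examined-animal has at least one examined-animal a such that vaccinated(v,a).
Per vet: v1:✓  v2:✓  v3:✓  v4:✓
Every vet in the restrictor has a witness.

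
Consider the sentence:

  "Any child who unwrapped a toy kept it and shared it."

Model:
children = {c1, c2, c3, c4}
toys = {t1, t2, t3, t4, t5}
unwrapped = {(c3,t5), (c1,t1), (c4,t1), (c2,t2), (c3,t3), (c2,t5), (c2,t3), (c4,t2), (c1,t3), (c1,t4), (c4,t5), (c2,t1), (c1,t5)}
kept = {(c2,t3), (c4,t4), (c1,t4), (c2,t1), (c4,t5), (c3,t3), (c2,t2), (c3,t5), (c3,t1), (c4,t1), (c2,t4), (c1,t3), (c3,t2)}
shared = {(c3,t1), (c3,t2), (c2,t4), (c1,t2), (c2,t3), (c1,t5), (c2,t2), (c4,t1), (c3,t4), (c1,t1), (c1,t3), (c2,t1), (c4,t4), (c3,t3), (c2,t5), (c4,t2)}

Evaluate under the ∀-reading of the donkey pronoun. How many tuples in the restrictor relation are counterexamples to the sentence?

7

"it" takes "a toy" as antecedent — a donkey pronoun bound across the clause boundary.
Strong reading: for every (c,t) with unwrapped(c,t), kept(c,t) ∧ shared(c,t).
Restrictor pairs: (c1,t1) ✗  (c1,t3) ✓  (c1,t4) ✗  (c1,t5) ✗  (c2,t1) ✓  (c2,t2) ✓  (c2,t3) ✓  (c2,t5) ✗  (c3,t3) ✓  (c3,t5) ✗  (c4,t1) ✓  (c4,t2) ✗  (c4,t5) ✗
Counterexamples (restrictor pairs failing the scope): 7.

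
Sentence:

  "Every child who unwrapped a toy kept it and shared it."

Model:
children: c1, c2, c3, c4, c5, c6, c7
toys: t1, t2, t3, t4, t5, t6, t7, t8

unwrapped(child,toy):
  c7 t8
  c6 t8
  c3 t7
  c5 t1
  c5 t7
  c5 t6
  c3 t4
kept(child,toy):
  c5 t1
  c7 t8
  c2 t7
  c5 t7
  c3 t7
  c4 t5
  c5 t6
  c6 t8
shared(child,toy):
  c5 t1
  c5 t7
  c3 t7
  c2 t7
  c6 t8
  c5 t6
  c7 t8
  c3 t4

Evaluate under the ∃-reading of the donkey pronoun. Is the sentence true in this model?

"it" takes "a toy" as antecedent — a donkey pronoun bound across the clause boundary.
Weak reading: every child c with some unwrapped-toy has at least one unwrapped-toy t such that kept(c,t) ∧ shared(c,t).
Per child: c3:✓  c5:✓  c6:✓  c7:✓
Every child in the restrictor has a witness.

True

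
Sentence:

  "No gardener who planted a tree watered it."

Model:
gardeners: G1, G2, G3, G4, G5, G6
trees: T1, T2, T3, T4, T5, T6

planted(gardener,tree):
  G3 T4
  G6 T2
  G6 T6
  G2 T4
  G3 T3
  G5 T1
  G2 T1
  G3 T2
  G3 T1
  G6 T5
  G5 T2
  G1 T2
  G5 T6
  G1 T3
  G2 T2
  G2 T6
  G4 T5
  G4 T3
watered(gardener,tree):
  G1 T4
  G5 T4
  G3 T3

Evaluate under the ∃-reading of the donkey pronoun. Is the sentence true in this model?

"it" takes "a tree" as antecedent — a donkey pronoun bound across the clause boundary.
Truth condition: for no (g,t) with planted(g,t) does watered(g,t) hold.
Restrictor pairs — does the scope hold? (G1,T2):fails  (G1,T3):fails  (G2,T1):fails  (G2,T2):fails  (G2,T4):fails  (G2,T6):fails  (G3,T1):fails  (G3,T2):fails  (G3,T3):holds  (G3,T4):fails  (G4,T3):fails  (G4,T5):fails  (G5,T1):fails  (G5,T2):fails  (G5,T6):fails  (G6,T2):fails  (G6,T5):fails  (G6,T6):fails
Scope holds for 1 pair(s), so the sentence is false.

False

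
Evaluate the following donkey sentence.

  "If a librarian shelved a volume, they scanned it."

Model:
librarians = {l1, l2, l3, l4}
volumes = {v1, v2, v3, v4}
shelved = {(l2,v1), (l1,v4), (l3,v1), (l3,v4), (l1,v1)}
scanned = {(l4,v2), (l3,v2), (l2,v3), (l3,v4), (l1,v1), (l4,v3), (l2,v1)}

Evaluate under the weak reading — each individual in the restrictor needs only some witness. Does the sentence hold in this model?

"it" takes "a volume" as antecedent — a donkey pronoun bound across the clause boundary.
Weak reading: every librarian l with some shelved-volume has at least one shelved-volume v such that scanned(l,v).
Per librarian: l1:✓  l2:✓  l3:✓
Every librarian in the restrictor has a witness.

True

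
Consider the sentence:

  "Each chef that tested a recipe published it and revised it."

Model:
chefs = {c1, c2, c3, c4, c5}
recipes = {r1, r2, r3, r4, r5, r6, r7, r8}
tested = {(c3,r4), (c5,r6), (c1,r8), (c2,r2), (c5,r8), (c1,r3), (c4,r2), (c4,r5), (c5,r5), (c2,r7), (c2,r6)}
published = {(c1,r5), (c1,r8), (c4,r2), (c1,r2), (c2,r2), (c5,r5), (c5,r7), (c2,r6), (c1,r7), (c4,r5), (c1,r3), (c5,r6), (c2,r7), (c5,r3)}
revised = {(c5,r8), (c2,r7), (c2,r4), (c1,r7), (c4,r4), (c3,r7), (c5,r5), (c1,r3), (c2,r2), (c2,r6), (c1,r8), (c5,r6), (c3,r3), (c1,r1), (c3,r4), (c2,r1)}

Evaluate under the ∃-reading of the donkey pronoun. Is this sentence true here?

"it" takes "a recipe" as antecedent — a donkey pronoun bound across the clause boundary.
Weak reading: every chef c with some tested-recipe has at least one tested-recipe r such that published(c,r) ∧ revised(c,r).
Per chef: c1:✓  c2:✓  c3:✗  c4:✗  c5:✓
c3 has no witness among its tested-recipes.

False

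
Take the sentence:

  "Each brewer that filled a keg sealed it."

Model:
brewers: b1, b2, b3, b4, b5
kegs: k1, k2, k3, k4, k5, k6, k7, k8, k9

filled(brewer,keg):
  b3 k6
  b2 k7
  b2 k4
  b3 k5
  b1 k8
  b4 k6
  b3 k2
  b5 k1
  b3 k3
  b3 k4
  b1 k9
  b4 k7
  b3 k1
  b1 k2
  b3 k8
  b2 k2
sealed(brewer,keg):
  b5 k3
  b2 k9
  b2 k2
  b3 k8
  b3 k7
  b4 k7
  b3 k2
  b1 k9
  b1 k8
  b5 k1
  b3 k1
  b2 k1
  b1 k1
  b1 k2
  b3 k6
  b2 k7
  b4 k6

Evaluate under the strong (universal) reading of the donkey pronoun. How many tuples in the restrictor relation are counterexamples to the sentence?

"it" takes "a keg" as antecedent — a donkey pronoun bound across the clause boundary.
Strong reading: for every (b,k) with filled(b,k), sealed(b,k).
Restrictor pairs: (b1,k2) ✓  (b1,k8) ✓  (b1,k9) ✓  (b2,k2) ✓  (b2,k4) ✗  (b2,k7) ✓  (b3,k1) ✓  (b3,k2) ✓  (b3,k3) ✗  (b3,k4) ✗  (b3,k5) ✗  (b3,k6) ✓  (b3,k8) ✓  (b4,k6) ✓  (b4,k7) ✓  (b5,k1) ✓
Counterexamples (restrictor pairs failing the scope): 4.

4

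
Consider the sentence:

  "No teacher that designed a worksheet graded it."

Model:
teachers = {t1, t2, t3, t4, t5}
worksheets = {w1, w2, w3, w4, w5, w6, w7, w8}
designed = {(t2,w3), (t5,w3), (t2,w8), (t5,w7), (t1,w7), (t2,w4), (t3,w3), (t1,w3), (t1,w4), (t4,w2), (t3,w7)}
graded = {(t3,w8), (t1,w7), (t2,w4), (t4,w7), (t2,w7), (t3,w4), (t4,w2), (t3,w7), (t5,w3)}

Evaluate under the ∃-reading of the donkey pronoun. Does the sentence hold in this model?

"it" takes "a worksheet" as antecedent — a donkey pronoun bound across the clause boundary.
Truth condition: for no (t,w) with designed(t,w) does graded(t,w) hold.
Restrictor pairs — does the scope hold? (t1,w3):fails  (t1,w4):fails  (t1,w7):holds  (t2,w3):fails  (t2,w4):holds  (t2,w8):fails  (t3,w3):fails  (t3,w7):holds  (t4,w2):holds  (t5,w3):holds  (t5,w7):fails
Scope holds for 5 pair(s), so the sentence is false.

False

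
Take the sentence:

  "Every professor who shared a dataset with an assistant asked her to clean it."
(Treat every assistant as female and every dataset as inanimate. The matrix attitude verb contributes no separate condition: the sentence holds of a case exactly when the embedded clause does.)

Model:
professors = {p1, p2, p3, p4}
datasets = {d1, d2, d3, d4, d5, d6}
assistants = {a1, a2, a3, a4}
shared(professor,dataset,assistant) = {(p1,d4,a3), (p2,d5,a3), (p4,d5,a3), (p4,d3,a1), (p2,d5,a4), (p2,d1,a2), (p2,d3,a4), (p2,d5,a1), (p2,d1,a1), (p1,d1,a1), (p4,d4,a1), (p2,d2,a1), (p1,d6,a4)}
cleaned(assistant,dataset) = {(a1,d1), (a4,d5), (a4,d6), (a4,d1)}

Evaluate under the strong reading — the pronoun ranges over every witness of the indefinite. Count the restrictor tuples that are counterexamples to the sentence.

9

"her" takes "an assistant" as antecedent and "it" takes "a dataset"; both are donkey pronouns co-varying with the restrictor.
Strong reading: for every (p,d,a) with shared(p,d,a), cleaned(a,d).
Restrictor triples: (p1,d1,a1)→cleaned(a1,d1) ✓  (p1,d4,a3)→cleaned(a3,d4) ✗  (p1,d6,a4)→cleaned(a4,d6) ✓  (p2,d1,a1)→cleaned(a1,d1) ✓  (p2,d1,a2)→cleaned(a2,d1) ✗  (p2,d2,a1)→cleaned(a1,d2) ✗  (p2,d3,a4)→cleaned(a4,d3) ✗  (p2,d5,a1)→cleaned(a1,d5) ✗  (p2,d5,a3)→cleaned(a3,d5) ✗  (p2,d5,a4)→cleaned(a4,d5) ✓  (p4,d3,a1)→cleaned(a1,d3) ✗  (p4,d4,a1)→cleaned(a1,d4) ✗  (p4,d5,a3)→cleaned(a3,d5) ✗
Counterexamples (restrictor triples failing the scope): 9.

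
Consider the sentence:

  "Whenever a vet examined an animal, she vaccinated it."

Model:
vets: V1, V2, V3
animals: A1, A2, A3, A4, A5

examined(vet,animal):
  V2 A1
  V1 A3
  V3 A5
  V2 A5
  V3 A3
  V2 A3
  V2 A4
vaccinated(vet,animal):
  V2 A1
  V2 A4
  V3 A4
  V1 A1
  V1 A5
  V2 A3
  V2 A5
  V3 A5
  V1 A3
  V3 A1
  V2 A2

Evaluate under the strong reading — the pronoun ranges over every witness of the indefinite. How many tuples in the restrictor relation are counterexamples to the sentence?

1

"it" takes "an animal" as antecedent — a donkey pronoun bound across the clause boundary.
Strong reading: for every (v,a) with examined(v,a), vaccinated(v,a).
Restrictor pairs: (V1,A3) ✓  (V2,A1) ✓  (V2,A3) ✓  (V2,A4) ✓  (V2,A5) ✓  (V3,A3) ✗  (V3,A5) ✓
Counterexamples (restrictor pairs failing the scope): 1.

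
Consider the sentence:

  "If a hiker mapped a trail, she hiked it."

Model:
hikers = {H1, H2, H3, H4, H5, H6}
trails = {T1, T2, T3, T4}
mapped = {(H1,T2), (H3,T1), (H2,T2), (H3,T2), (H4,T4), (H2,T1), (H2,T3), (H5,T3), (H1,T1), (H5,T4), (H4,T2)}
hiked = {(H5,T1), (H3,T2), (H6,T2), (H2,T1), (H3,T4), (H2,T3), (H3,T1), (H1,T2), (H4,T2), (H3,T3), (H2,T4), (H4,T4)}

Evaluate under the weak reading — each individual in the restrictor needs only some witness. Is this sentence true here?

False

"it" takes "a trail" as antecedent — a donkey pronoun bound across the clause boundary.
Weak reading: every hiker h with some mapped-trail has at least one mapped-trail t such that hiked(h,t).
Per hiker: H1:✓  H2:✓  H3:✓  H4:✓  H5:✗
H5 has no witness among its mapped-trails.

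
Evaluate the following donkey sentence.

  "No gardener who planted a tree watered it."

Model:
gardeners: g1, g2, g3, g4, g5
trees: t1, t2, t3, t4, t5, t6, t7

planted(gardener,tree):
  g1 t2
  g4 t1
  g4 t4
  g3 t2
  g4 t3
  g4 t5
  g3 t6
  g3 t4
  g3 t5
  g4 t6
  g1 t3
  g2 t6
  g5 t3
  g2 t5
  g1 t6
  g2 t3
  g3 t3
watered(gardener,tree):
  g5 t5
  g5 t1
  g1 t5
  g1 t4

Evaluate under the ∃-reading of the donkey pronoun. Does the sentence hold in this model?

True

"it" takes "a tree" as antecedent — a donkey pronoun bound across the clause boundary.
Truth condition: for no (g,t) with planted(g,t) does watered(g,t) hold.
Restrictor pairs — does the scope hold? (g1,t2):fails  (g1,t3):fails  (g1,t6):fails  (g2,t3):fails  (g2,t5):fails  (g2,t6):fails  (g3,t2):fails  (g3,t3):fails  (g3,t4):fails  (g3,t5):fails  (g3,t6):fails  (g4,t1):fails  (g4,t3):fails  (g4,t4):fails  (g4,t5):fails  (g4,t6):fails  (g5,t3):fails
Scope holds for no restrictor pair, so the sentence is true.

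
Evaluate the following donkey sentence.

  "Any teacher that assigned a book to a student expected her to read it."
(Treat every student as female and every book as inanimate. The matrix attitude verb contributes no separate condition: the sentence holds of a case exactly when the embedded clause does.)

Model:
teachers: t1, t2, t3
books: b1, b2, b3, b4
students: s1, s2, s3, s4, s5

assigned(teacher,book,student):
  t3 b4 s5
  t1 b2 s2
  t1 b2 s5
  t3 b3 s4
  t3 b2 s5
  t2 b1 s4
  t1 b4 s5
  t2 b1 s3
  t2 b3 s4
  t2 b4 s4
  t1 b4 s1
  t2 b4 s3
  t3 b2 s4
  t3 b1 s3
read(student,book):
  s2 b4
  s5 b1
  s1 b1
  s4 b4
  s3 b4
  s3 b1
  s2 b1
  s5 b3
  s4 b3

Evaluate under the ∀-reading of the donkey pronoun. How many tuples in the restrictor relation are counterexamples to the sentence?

8

"her" takes "a student" as antecedent and "it" takes "a book"; both are donkey pronouns co-varying with the restrictor.
Strong reading: for every (t,b,s) with assigned(t,b,s), read(s,b).
Restrictor triples: (t1,b2,s2)→read(s2,b2) ✗  (t1,b2,s5)→read(s5,b2) ✗  (t1,b4,s1)→read(s1,b4) ✗  (t1,b4,s5)→read(s5,b4) ✗  (t2,b1,s3)→read(s3,b1) ✓  (t2,b1,s4)→read(s4,b1) ✗  (t2,b3,s4)→read(s4,b3) ✓  (t2,b4,s3)→read(s3,b4) ✓  (t2,b4,s4)→read(s4,b4) ✓  (t3,b1,s3)→read(s3,b1) ✓  (t3,b2,s4)→read(s4,b2) ✗  (t3,b2,s5)→read(s5,b2) ✗  (t3,b3,s4)→read(s4,b3) ✓  (t3,b4,s5)→read(s5,b4) ✗
Counterexamples (restrictor triples failing the scope): 8.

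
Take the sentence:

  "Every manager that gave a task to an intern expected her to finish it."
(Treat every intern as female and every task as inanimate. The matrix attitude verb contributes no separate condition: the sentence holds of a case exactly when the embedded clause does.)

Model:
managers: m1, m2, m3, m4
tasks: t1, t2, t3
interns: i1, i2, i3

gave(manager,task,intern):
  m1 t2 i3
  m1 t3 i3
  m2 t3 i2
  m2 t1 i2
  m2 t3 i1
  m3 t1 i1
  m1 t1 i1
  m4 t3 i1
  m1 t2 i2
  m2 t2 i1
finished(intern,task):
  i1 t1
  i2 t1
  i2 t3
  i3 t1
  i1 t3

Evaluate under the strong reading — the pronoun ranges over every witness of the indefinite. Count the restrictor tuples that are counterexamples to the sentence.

4

"her" takes "an intern" as antecedent and "it" takes "a task"; both are donkey pronouns co-varying with the restrictor.
Strong reading: for every (m,t,i) with gave(m,t,i), finished(i,t).
Restrictor triples: (m1,t1,i1)→finished(i1,t1) ✓  (m1,t2,i2)→finished(i2,t2) ✗  (m1,t2,i3)→finished(i3,t2) ✗  (m1,t3,i3)→finished(i3,t3) ✗  (m2,t1,i2)→finished(i2,t1) ✓  (m2,t2,i1)→finished(i1,t2) ✗  (m2,t3,i1)→finished(i1,t3) ✓  (m2,t3,i2)→finished(i2,t3) ✓  (m3,t1,i1)→finished(i1,t1) ✓  (m4,t3,i1)→finished(i1,t3) ✓
Counterexamples (restrictor triples failing the scope): 4.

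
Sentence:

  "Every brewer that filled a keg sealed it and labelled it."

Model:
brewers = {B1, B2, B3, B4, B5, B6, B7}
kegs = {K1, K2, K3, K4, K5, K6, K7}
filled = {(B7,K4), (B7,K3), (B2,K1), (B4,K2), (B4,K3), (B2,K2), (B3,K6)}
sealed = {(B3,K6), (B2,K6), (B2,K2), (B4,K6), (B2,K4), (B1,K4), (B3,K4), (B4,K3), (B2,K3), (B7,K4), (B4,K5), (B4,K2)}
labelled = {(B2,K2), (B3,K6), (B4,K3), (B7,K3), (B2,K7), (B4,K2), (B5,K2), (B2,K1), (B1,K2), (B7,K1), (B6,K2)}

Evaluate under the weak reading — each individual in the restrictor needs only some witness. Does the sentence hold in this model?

"it" takes "a keg" as antecedent — a donkey pronoun bound across the clause boundary.
Weak reading: every brewer b with some filled-keg has at least one filled-keg k such that sealed(b,k) ∧ labelled(b,k).
Per brewer: B2:✓  B3:✓  B4:✓  B7:✗
B7 has no witness among its filled-kegs.

False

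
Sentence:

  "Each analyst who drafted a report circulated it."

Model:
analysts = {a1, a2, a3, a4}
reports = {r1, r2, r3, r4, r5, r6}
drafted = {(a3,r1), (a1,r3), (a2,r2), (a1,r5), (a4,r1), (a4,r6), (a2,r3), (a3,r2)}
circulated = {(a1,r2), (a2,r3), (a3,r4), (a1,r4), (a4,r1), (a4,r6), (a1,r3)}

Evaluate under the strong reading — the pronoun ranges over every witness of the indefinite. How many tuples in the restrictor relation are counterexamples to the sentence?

"it" takes "a report" as antecedent — a donkey pronoun bound across the clause boundary.
Strong reading: for every (a,r) with drafted(a,r), circulated(a,r).
Restrictor pairs: (a1,r3) ✓  (a1,r5) ✗  (a2,r2) ✗  (a2,r3) ✓  (a3,r1) ✗  (a3,r2) ✗  (a4,r1) ✓  (a4,r6) ✓
Counterexamples (restrictor pairs failing the scope): 4.

4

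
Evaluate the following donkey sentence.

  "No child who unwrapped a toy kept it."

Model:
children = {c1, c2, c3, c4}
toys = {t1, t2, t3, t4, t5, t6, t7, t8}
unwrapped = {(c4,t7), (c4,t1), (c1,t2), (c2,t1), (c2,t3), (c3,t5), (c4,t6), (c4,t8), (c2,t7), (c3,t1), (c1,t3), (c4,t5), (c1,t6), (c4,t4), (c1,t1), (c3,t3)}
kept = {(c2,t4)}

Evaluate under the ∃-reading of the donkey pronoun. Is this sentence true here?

"it" takes "a toy" as antecedent — a donkey pronoun bound across the clause boundary.
Truth condition: for no (c,t) with unwrapped(c,t) does kept(c,t) hold.
Restrictor pairs — does the scope hold? (c1,t1):fails  (c1,t2):fails  (c1,t3):fails  (c1,t6):fails  (c2,t1):fails  (c2,t3):fails  (c2,t7):fails  (c3,t1):fails  (c3,t3):fails  (c3,t5):fails  (c4,t1):fails  (c4,t4):fails  (c4,t5):fails  (c4,t6):fails  (c4,t7):fails  (c4,t8):fails
Scope holds for no restrictor pair, so the sentence is true.

True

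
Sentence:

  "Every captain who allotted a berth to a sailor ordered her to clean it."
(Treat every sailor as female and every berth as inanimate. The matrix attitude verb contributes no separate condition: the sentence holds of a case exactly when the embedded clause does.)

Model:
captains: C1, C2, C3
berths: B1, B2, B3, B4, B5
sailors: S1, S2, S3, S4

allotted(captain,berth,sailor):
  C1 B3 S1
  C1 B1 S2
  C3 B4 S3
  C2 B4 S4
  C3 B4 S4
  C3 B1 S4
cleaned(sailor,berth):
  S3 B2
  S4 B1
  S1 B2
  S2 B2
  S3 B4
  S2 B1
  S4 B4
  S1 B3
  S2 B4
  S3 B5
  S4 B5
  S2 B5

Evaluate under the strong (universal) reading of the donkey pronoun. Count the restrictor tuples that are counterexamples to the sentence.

"her" takes "a sailor" as antecedent and "it" takes "a berth"; both are donkey pronouns co-varying with the restrictor.
Strong reading: for every (c,b,s) with allotted(c,b,s), cleaned(s,b).
Restrictor triples: (C1,B1,S2)→cleaned(S2,B1) ✓  (C1,B3,S1)→cleaned(S1,B3) ✓  (C2,B4,S4)→cleaned(S4,B4) ✓  (C3,B1,S4)→cleaned(S4,B1) ✓  (C3,B4,S3)→cleaned(S3,B4) ✓  (C3,B4,S4)→cleaned(S4,B4) ✓
Counterexamples (restrictor triples failing the scope): 0.

0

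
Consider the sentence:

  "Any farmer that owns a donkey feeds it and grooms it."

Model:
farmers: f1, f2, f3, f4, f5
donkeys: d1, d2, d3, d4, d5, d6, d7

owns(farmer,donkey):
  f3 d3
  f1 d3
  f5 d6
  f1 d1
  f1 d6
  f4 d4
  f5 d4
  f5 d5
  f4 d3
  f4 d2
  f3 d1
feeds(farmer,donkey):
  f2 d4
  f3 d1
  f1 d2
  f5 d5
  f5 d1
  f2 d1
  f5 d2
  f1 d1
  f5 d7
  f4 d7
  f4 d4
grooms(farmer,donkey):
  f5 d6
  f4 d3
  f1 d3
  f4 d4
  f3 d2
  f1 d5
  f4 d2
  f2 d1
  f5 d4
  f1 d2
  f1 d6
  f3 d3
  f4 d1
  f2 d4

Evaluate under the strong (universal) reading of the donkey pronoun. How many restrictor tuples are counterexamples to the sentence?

"it" takes "a donkey" as antecedent — a donkey pronoun bound across the clause boundary.
Strong reading: for every (f,d) with owns(f,d), feeds(f,d) ∧ grooms(f,d).
Restrictor pairs: (f1,d1) ✗  (f1,d3) ✗  (f1,d6) ✗  (f3,d1) ✗  (f3,d3) ✗  (f4,d2) ✗  (f4,d3) ✗  (f4,d4) ✓  (f5,d4) ✗  (f5,d5) ✗  (f5,d6) ✗
Counterexamples (restrictor pairs failing the scope): 10.

10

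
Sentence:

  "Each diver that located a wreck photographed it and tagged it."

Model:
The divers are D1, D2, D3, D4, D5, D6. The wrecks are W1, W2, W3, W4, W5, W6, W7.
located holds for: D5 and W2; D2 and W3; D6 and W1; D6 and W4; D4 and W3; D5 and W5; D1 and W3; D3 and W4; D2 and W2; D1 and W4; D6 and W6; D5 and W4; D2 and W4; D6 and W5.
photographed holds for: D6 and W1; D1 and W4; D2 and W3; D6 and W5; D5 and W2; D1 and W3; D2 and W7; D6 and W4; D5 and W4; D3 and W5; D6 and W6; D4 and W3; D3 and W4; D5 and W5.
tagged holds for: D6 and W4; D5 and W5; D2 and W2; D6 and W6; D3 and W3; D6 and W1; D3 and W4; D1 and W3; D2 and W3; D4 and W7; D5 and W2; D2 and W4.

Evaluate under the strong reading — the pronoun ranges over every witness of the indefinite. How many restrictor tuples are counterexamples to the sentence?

"it" takes "a wreck" as antecedent — a donkey pronoun bound across the clause boundary.
Strong reading: for every (d,w) with located(d,w), photographed(d,w) ∧ tagged(d,w).
Restrictor pairs: (D1,W3) ✓  (D1,W4) ✗  (D2,W2) ✗  (D2,W3) ✓  (D2,W4) ✗  (D3,W4) ✓  (D4,W3) ✗  (D5,W2) ✓  (D5,W4) ✗  (D5,W5) ✓  (D6,W1) ✓  (D6,W4) ✓  (D6,W5) ✗  (D6,W6) ✓
Counterexamples (restrictor pairs failing the scope): 6.

6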